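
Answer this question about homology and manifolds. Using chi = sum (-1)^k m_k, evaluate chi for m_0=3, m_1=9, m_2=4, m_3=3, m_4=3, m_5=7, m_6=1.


Morse theory: chi(M) = sum_k (-1)^k m_k where m_k = #(index-k critical points).
= (3) + (-9) + (4) + (-3) + (3) + (-7) + (1) = -8

-8


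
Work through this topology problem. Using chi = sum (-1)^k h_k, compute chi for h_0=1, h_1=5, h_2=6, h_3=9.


Handles of index k contribute (-1)^k to chi (same as CW cells).
chi = (1) + (-5) + (6) + (-9) = -7

-7


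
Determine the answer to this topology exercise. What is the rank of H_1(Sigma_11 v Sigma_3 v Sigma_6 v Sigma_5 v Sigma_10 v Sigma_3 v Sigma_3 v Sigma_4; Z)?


For a wedge X v Y: reduced H_k(X v Y) = H_k(X) + H_k(Y).
Each Sigma_g contributes b_1 = 2g.
b_1 = 22 + 6 + 12 + 10 + 20 + 6 + 6 + 8 = 90

90


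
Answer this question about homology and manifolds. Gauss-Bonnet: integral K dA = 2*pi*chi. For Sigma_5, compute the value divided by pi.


Gauss-Bonnet: integral K dA = 2*pi*chi(M).
chi(Sigma_5) = 2 - 2*5 = -8.
(integral K dA)/pi = 2*chi = 2*(-8) = -16

-16


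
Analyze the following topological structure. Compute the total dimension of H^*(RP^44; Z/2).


H^k(RP^44; Z/2) = Z/2 for each 0 <= k <= 44.
Total dimension = 44 + 1 = 45

45


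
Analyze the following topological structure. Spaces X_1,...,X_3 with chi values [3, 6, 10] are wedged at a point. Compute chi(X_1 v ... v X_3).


chi(A v B) = chi(A) + chi(B) - 1 (one point identified).
For 3 spaces: chi = (sum chi_i) - (3 - 1).
sum = 19; chi = 19 - 2 = 17

17


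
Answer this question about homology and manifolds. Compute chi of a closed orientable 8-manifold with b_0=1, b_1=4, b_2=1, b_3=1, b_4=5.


By Poincare duality b_k = b_{8-k}, so full Betti numbers: b_0=1, b_1=4, b_2=1, b_3=1, b_4=5, b_5=1, b_6=1, b_7=4, b_8=1.
chi = sum (-1)^k b_k = -1

-1


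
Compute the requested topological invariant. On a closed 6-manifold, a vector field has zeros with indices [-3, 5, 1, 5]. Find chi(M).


Poincare-Hopf: chi(M) = sum of indices of zeros.
chi = (-3) + (5) + (1) + (5) = 8

8


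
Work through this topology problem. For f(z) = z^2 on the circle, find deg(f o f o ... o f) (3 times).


deg(f) = 2. Degree is multiplicative: deg(f^3) = (deg f)^3.
deg(f^3) = (2)^3 = 8

8


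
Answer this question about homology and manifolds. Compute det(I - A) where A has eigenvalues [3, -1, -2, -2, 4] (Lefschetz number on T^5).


For a torus self-map: L(f) = det(I - A) where A acts on H_1.
L(f) = (1-3) * (1--1) * (1--2) * (1--2) * (1-4) = -2 * 2 * 3 * 3 * -3 = 108

108


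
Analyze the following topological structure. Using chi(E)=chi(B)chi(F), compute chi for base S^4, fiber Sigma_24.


chi(S^4) = 2 (n even), chi(Sigma_24) = 2 - 2*24 = -46.
chi(E) = 2 * (-46) = -92

-92


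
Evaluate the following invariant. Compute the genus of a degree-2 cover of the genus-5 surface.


For an n-sheeted cover: chi(E) = n * chi(B).
chi(Sigma_5) = 2 - 2*5 = -8.
chi(E) = 2 * (-8) = -16.
genus(E) = (2 - chi(E))/2 = (2 - (-16))/2 = 18/2 = 9

9


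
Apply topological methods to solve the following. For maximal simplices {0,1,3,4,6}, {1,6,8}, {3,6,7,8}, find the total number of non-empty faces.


Each maximal simplex on m vertices has 2^m - 1 nonempty faces.
Take the union (dedupe shared faces).
Total distinct faces = 45

45


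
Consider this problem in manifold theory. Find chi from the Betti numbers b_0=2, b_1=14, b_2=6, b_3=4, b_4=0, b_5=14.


chi = sum_k (-1)^k b_k.
= (2) + (-14) + (6) + (-4) + (0) + (-14)
= -24

-24


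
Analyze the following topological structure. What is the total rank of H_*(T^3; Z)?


b_k(T^3) = C(3,k), so the sum over k is sum_k C(3,k) = 2^3.
Total = 2^3 = 8

8


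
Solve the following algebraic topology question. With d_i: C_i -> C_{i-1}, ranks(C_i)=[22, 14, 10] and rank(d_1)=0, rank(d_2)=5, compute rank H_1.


rank H_k = rank(ker d_k) - rank(im d_{k+1}).
rank(ker d_1) = rank(C_1) - rank(d_1) = 14 - 0 = 14.
rank(im d_{1+1}) = 5.
rank H_1 = 14 - 5 = 9

9


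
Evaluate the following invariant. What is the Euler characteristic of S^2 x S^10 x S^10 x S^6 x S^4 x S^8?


chi is multiplicative: chi(X x Y) = chi(X) chi(Y).
Each even-dim sphere has chi = 2. There are 6 factors.
chi = 2^6 = 64

64


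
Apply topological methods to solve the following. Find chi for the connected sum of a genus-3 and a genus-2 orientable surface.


chi(Sigma_3) = 2 - 2*3 = -4
chi(Sigma_2) = 2 - 2*2 = -2
For surfaces: chi(A#B) = chi(A) + chi(B) - 2.
chi = -4 + -2 - 2 = -8

-8


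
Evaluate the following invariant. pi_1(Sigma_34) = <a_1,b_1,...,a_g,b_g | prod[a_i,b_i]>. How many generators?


Standard presentation: pi_1(Sigma_g) = <a_1,b_1,...,a_g,b_g | [a_1,b_1]...[a_g,b_g] = 1>.
Number of generators = 2g = 2*34 = 68

68


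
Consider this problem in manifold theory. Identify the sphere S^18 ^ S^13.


S^m ^ S^n = S^{m+n}.
k = 18 + 13 = 31

31


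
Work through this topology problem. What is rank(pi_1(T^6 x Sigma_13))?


pi_1(A x B) = pi_1(A) x pi_1(B); rank of abelianization = b_1.
b_1(T^6) = 6, b_1(Sigma_13) = 2*13 = 26.
b_1(product) = 6 + 26 = 32

32


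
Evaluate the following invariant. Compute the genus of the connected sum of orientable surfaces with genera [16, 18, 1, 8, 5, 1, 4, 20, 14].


Genus is additive under connected sum of orientable surfaces.
g = 16 + 18 + 1 + 8 + 5 + 1 + 4 + 20 + 14 = 87

87


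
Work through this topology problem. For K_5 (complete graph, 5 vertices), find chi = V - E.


K_5: V = 5, E = C(5,2) = 10.
chi = V - E = 5 - 10 = -5

-5


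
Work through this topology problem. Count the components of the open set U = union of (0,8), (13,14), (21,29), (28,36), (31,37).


Sort and merge overlapping open intervals.
Merged: (0,8), (13,14), (21,37).
Number of components = 3

3


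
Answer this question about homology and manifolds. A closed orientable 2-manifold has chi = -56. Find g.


chi = 2 - 2g for closed orientable surfaces.
-56 = 2 - 2g
2g = 2 - (-56) = 58
g = 29

29


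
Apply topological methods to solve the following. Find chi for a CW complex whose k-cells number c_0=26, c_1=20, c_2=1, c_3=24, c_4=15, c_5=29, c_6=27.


chi = sum_k (-1)^k c_k.
= (-1)^0*26 + (-1)^1*20 + (-1)^2*1 + (-1)^3*24 + (-1)^4*15 + (-1)^5*29 + (-1)^6*27
= (26) + (-20) + (1) + (-24) + (15) + (-29) + (27)
= -4

-4


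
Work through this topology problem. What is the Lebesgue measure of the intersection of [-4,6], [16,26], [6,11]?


Intersection = [max(a_i), min(b_i)] = [16, 6].
Since 16 > 6, the intersection is empty.
Length = 0

0


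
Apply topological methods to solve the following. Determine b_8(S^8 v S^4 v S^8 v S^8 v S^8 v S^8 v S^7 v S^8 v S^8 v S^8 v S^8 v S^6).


For a wedge of spheres, H_k (k>0) is free on one generator per sphere of dimension k.
Spheres of dimension 8: count = 9.
b_8 = 9

9


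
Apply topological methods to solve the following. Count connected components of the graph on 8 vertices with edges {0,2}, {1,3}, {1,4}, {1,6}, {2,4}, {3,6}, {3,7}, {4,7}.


Run DFS/union-find over 8 vertices.
V = 8, E = 8.
Number of components = 2

2


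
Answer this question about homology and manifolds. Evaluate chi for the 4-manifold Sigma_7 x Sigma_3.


chi(Sigma_7) = 2 - 2*7 = -12
chi(Sigma_3) = 2 - 2*3 = -4
chi(product) = (-12) * (-4) = 48

48


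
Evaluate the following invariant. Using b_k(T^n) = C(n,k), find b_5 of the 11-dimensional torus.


By the Kunneth formula, b_k(T^n) = C(n,k).
b_5(T^11) = C(11,5).
C(11,5) = 11!/(5!*6!) = 462

462


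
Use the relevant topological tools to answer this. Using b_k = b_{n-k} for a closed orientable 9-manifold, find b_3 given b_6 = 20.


Poincare duality for closed orientable n-manifolds: b_k = b_{n-k}.
Here n = 9, so b_3 = b_6 = 20

20


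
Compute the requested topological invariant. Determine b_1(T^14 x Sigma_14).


pi_1(A x B) = pi_1(A) x pi_1(B); rank of abelianization = b_1.
b_1(T^14) = 14, b_1(Sigma_14) = 2*14 = 28.
b_1(product) = 14 + 28 = 42

42


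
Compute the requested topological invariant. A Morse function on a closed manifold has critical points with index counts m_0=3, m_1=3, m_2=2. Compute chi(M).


Morse theory: chi(M) = sum_k (-1)^k m_k where m_k = #(index-k critical points).
= (3) + (-3) + (2) = 2

2


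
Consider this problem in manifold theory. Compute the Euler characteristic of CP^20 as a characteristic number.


For any closed oriented manifold, <e(TM),[M]> = chi(M).
chi(CP^20) = 20+1 = 21

21


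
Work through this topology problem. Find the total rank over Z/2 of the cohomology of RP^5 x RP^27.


dim H^*(RP^n; Z/2) = n+1 (one Z/2 in each degree 0..n).
Total Betti number is multiplicative.
Total = (5+1) * (27+1) = 6 * 28 = 168

168


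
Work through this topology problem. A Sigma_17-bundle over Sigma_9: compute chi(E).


For a fiber bundle F -> E -> B (with CW structure): chi(E) = chi(B) * chi(F).
chi(Sigma_9) = -16, chi(Sigma_17) = -32.
chi(E) = (-16) * (-32) = 512

512


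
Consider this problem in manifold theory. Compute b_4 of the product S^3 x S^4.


Each S^d has Poincare polynomial 1 + t^d.
The product S^3 x S^4 has Poincare polynomial prod(1+t^d_i).
Expanding: b_0=1, b_3=1, b_4=1, b_7=1.
b_4 = 1

1


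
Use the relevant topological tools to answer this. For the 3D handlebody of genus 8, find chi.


A genus-g handlebody deformation retracts to a wedge of g circles.
chi(vee_g S^1) = 1 - g.
chi(H_8) = 1 - 8 = -7

-7


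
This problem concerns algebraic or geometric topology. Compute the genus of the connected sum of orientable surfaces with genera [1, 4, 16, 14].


Genus is additive under connected sum of orientable surfaces.
g = 1 + 4 + 16 + 14 = 35

35


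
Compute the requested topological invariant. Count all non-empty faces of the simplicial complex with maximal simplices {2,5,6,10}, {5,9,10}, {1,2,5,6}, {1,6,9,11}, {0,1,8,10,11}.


Each maximal simplex on m vertices has 2^m - 1 nonempty faces.
Take the union (dedupe shared faces).
Total distinct faces = 65

65


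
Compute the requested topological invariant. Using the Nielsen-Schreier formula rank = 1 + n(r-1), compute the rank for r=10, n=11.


Nielsen-Schreier: an index-n subgroup of F_r is free of rank 1 + n(r-1).
Equivalently: chi(cover) = n*chi(base); chi(vee_r S^1) = 1 - 10 = -9.
chi(E) = 11*(-9) = -99; rank = 1 - chi(E) = 1 - (-99) = 100.
rank = 1 + 11*(10-1) = 1 + 99 = 100

100


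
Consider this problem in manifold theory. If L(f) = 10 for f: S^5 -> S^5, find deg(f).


L(f) = 1 + (-1)^5 deg(f) on S^5.
10 = 1 + (-1)^5 * deg(f)
(-1)^5 * deg(f) = 9
deg(f) = -9

-9


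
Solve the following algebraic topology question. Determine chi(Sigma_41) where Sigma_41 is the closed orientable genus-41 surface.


For a closed orientable surface of genus g: chi = 2 - 2g.
Here g = 41.
chi = 2 - 2*41 = 2 - 82 = -80

-80


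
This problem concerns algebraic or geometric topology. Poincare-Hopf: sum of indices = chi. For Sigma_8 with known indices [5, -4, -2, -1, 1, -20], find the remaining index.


Poincare-Hopf: sum of indices = chi(M).
chi(Sigma_8) = 2 - 2*8 = -14.
Sum of known indices = -21.
x = chi - (sum known) = -14 - (-21) = 7

7


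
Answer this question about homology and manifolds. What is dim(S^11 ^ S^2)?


S^m ^ S^n = S^{m+n}.
k = 11 + 2 = 13

13


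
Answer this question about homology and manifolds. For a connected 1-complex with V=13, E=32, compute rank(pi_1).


For a connected graph: rank(pi_1) = b_1 = E - V + 1 = 1 - chi.
chi = V - E = 13 - 32 = -19.
rank = 1 - (-19) = 32 - 13 + 1 = 20

20


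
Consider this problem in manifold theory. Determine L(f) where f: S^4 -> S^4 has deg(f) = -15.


On S^4: L(f) = tr(f_0*) + (-1)^4 tr(f_4*) = 1 + (-1)^4 * deg(f).
L(f) = 1 + (-1)^4 * -15 = 1 + -15 = -14

-14


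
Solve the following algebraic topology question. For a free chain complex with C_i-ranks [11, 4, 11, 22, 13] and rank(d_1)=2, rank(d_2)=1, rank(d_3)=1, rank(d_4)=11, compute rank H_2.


rank H_k = rank(ker d_k) - rank(im d_{k+1}).
rank(ker d_2) = rank(C_2) - rank(d_2) = 11 - 1 = 10.
rank(im d_{2+1}) = 1.
rank H_2 = 10 - 1 = 9

9


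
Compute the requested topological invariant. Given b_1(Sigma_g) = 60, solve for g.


For a closed orientable surface: b_1 = 2g.
60 = 2g
g = 60 / 2 = 30

30


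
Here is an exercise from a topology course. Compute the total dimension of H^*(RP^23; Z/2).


H^k(RP^23; Z/2) = Z/2 for each 0 <= k <= 23.
Total dimension = 23 + 1 = 24

24


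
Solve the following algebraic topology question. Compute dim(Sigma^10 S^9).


Each suspension raises dimension by 1: Sigma S^n = S^{n+1}.
Sigma^10 S^9 = S^{9+10} = S^19

19


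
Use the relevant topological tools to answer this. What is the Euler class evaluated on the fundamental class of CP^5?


For any closed oriented manifold, <e(TM),[M]> = chi(M).
chi(CP^5) = 5+1 = 6

6


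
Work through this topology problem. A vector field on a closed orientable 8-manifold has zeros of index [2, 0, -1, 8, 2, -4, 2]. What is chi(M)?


Poincare-Hopf: chi(M) = sum of indices of zeros.
chi = (2) + (0) + (-1) + (8) + (2) + (-4) + (2) = 9

9


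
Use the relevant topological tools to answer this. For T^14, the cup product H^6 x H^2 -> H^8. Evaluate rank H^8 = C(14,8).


Cup product: H^p x H^q -> H^{p+q}; here p+q = 6+2 = 8.
rank H^k(T^n) = C(n,k).
C(14,8) = 3003

3003


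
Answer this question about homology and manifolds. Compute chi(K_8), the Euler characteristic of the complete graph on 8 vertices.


K_8: V = 8, E = C(8,2) = 28.
chi = V - E = 8 - 28 = -20

-20


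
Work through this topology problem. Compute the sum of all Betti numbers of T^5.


b_k(T^5) = C(5,k), so the sum over k is sum_k C(5,k) = 2^5.
Total = 2^5 = 32

32


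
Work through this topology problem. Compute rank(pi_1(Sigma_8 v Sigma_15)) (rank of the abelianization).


For a wedge: H_1(A v B) = H_1(A) + H_1(B).
b_1(Sigma_8) = 16, b_1(Sigma_15) = 30.
b_1 = 16 + 30 = 46

46


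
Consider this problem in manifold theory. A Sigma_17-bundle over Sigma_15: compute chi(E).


For a fiber bundle F -> E -> B (with CW structure): chi(E) = chi(B) * chi(F).
chi(Sigma_15) = -28, chi(Sigma_17) = -32.
chi(E) = (-28) * (-32) = 896

896


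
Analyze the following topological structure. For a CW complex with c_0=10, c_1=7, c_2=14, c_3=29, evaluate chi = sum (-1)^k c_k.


chi = sum_k (-1)^k c_k.
= (-1)^0*10 + (-1)^1*7 + (-1)^2*14 + (-1)^3*29
= (10) + (-7) + (14) + (-29)
= -12

-12


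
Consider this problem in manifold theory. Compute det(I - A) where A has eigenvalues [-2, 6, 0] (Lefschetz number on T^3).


For a torus self-map: L(f) = det(I - A) where A acts on H_1.
L(f) = (1--2) * (1-6) * (1-0) = 3 * -5 * 1 = -15

-15


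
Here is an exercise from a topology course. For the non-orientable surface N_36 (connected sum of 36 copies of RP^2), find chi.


For a non-orientable closed surface with k crosscaps: chi = 2 - k.
Here k = 36.
chi = 2 - 36 = -34

-34


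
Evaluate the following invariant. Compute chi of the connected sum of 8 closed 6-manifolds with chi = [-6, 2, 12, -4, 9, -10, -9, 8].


For n-manifolds: chi(A#B) = chi(A) + chi(B) - chi(S^6).
chi(S^6) = 1 + (-1)^6 = 2.
chi(#) = (sum chi_i) - (8-1)*chi(S^6) = 2 - 7*2 = -12

-12


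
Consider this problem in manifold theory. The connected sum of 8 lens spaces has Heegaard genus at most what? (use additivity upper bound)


Heegaard genus satisfies g(A#B) <= g(A) + g(B).
Each lens space has g = 1.
Upper bound: 8 * 1 = 8

8


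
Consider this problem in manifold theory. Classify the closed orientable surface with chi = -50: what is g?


chi = 2 - 2g for closed orientable surfaces.
-50 = 2 - 2g
2g = 2 - (-50) = 52
g = 26

26


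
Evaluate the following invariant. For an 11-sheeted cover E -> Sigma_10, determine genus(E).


For an n-sheeted cover: chi(E) = n * chi(B).
chi(Sigma_10) = 2 - 2*10 = -18.
chi(E) = 11 * (-18) = -198.
genus(E) = (2 - chi(E))/2 = (2 - (-198))/2 = 200/2 = 100

100


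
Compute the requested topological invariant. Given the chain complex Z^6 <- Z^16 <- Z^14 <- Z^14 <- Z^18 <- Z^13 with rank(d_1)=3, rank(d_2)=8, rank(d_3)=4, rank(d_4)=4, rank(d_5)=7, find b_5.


rank H_k = rank(ker d_k) - rank(im d_{k+1}).
rank(ker d_5) = rank(C_5) - rank(d_5) = 13 - 7 = 6.
rank(im d_{5+1}) = 0.
rank H_5 = 6 - 0 = 6

6


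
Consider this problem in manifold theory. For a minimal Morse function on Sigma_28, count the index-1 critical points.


A perfect Morse function has m_k = b_k.
For Sigma_28: b_0=1, b_1=2g=56, b_2=1.
Saddles m_1 = 2g = 56

56


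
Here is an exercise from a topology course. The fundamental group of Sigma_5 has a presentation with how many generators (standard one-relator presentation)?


Standard presentation: pi_1(Sigma_g) = <a_1,b_1,...,a_g,b_g | [a_1,b_1]...[a_g,b_g] = 1>.
Number of generators = 2g = 2*5 = 10

10


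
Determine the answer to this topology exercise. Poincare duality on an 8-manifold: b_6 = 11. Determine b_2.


Poincare duality for closed orientable n-manifolds: b_k = b_{n-k}.
Here n = 8, so b_2 = b_6 = 11

11


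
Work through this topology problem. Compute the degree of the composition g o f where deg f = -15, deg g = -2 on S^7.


Degree is multiplicative under composition: deg(g o f) = deg(g) * deg(f).
= -2 * -15 = 30

30


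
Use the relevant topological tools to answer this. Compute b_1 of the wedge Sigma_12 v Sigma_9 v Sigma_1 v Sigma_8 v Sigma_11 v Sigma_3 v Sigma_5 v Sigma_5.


For a wedge X v Y: reduced H_k(X v Y) = H_k(X) + H_k(Y).
Each Sigma_g contributes b_1 = 2g.
b_1 = 24 + 18 + 2 + 16 + 22 + 6 + 10 + 10 = 108

108


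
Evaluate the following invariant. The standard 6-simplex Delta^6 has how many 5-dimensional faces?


Delta^6 has 6+1 vertices. A 5-face is a choice of 5+1 vertices.
f_5 = C(6+1, 5+1) = C(7,6) = 7

7


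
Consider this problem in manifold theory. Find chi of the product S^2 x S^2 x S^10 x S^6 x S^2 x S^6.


chi is multiplicative: chi(X x Y) = chi(X) chi(Y).
Each even-dim sphere has chi = 2. There are 6 factors.
chi = 2^6 = 64

64


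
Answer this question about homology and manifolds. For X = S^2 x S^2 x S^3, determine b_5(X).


Each S^d has Poincare polynomial 1 + t^d.
The product S^2 x S^2 x S^3 has Poincare polynomial prod(1+t^d_i).
Expanding: b_0=1, b_2=2, b_3=1, b_4=1, b_5=2, b_7=1.
b_5 = 2

2


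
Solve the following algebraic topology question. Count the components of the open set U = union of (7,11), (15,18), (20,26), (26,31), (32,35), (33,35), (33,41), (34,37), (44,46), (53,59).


Sort and merge overlapping open intervals.
Merged: (7,11), (15,18), (20,26), (26,31), (32,41), (44,46), (53,59).
Number of components = 7

7


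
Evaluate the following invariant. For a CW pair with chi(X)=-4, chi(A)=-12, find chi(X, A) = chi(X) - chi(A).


Relative Euler characteristic: chi(X, A) = chi(X) - chi(A).
= -4 - (-12) = 8

8


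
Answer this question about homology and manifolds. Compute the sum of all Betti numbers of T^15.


b_k(T^15) = C(15,k), so the sum over k is sum_k C(15,k) = 2^15.
Total = 2^15 = 32768

32768


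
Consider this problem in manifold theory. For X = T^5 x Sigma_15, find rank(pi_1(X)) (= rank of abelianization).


pi_1(A x B) = pi_1(A) x pi_1(B); rank of abelianization = b_1.
b_1(T^5) = 5, b_1(Sigma_15) = 2*15 = 30.
b_1(product) = 5 + 30 = 35

35


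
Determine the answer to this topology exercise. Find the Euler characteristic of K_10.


K_10: V = 10, E = C(10,2) = 45.
chi = V - E = 10 - 45 = -35

-35


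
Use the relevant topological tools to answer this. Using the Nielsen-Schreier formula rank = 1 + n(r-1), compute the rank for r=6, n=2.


Nielsen-Schreier: an index-n subgroup of F_r is free of rank 1 + n(r-1).
Equivalently: chi(cover) = n*chi(base); chi(vee_r S^1) = 1 - 6 = -5.
chi(E) = 2*(-5) = -10; rank = 1 - chi(E) = 1 - (-10) = 11.
rank = 1 + 2*(6-1) = 1 + 10 = 11

11


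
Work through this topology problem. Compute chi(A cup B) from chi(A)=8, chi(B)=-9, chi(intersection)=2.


chi(A cup B) = chi(A) + chi(B) - chi(A cap B)
= 8 + (-9) - (2)
= -3

-3


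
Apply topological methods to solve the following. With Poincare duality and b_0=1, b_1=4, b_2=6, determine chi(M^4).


By Poincare duality b_k = b_{4-k}, so full Betti numbers: b_0=1, b_1=4, b_2=6, b_3=4, b_4=1.
chi = sum (-1)^k b_k = 0

0


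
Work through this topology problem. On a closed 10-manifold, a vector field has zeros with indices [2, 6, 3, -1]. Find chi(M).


Poincare-Hopf: chi(M) = sum of indices of zeros.
chi = (2) + (6) + (3) + (-1) = 10

10


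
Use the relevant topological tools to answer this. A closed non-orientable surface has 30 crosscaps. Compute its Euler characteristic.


For a non-orientable closed surface with k crosscaps: chi = 2 - k.
Here k = 30.
chi = 2 - 30 = -28

-28


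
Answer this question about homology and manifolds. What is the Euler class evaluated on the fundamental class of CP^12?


For any closed oriented manifold, <e(TM),[M]> = chi(M).
chi(CP^12) = 12+1 = 13

13


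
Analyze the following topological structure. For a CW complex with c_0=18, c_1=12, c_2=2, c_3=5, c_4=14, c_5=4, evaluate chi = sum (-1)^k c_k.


chi = sum_k (-1)^k c_k.
= (-1)^0*18 + (-1)^1*12 + (-1)^2*2 + (-1)^3*5 + (-1)^4*14 + (-1)^5*4
= (18) + (-12) + (2) + (-5) + (14) + (-4)
= 13

13


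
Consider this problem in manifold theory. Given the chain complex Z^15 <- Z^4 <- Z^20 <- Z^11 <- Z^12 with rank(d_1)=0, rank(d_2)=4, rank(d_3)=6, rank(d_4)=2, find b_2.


rank H_k = rank(ker d_k) - rank(im d_{k+1}).
rank(ker d_2) = rank(C_2) - rank(d_2) = 20 - 4 = 16.
rank(im d_{2+1}) = 6.
rank H_2 = 16 - 6 = 10

10


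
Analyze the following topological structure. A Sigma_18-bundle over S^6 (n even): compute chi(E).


chi(S^6) = 2 (n even), chi(Sigma_18) = 2 - 2*18 = -34.
chi(E) = 2 * (-34) = -68

-68


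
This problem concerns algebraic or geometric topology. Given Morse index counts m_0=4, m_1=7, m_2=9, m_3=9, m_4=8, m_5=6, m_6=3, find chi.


Morse theory: chi(M) = sum_k (-1)^k m_k where m_k = #(index-k critical points).
= (4) + (-7) + (9) + (-9) + (8) + (-6) + (3) = 2

2


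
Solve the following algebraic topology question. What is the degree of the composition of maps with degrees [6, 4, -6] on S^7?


Degree is multiplicative: deg(composition) = product of degrees.
= (6) * (4) * (-6) = -144

-144


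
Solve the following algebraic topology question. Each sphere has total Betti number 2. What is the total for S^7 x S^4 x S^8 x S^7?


Total Betti number is multiplicative under products.
Each S^d (d>=1) has total Betti number 2.
There are 4 sphere factors.
Total = 2^4 = 16

16


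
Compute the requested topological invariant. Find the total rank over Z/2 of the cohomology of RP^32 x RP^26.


dim H^*(RP^n; Z/2) = n+1 (one Z/2 in each degree 0..n).
Total Betti number is multiplicative.
Total = (32+1) * (26+1) = 33 * 27 = 891

891


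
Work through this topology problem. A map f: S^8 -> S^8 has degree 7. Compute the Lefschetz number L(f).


On S^8: L(f) = tr(f_0*) + (-1)^8 tr(f_8*) = 1 + (-1)^8 * deg(f).
L(f) = 1 + (-1)^8 * 7 = 1 + 7 = 8

8


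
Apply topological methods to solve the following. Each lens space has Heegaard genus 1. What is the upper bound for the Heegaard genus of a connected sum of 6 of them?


Heegaard genus satisfies g(A#B) <= g(A) + g(B).
Each lens space has g = 1.
Upper bound: 6 * 1 = 6

6


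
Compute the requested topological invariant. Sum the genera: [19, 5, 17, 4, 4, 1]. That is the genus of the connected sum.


Genus is additive under connected sum of orientable surfaces.
g = 19 + 5 + 17 + 4 + 4 + 1 = 50

50


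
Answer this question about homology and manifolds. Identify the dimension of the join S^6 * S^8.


Join of spheres: S^m * S^n = S^{m+n+1}.
dim = 6 + 8 + 1 = 15

15


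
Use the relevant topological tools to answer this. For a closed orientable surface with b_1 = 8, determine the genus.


For a closed orientable surface: b_1 = 2g.
8 = 2g
g = 8 / 2 = 4

4


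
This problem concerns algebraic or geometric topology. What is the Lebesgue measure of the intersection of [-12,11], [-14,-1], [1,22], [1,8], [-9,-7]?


Intersection = [max(a_i), min(b_i)] = [1, -7].
Since 1 > -7, the intersection is empty.
Length = 0

0


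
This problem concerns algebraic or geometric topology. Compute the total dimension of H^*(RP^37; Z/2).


H^k(RP^37; Z/2) = Z/2 for each 0 <= k <= 37.
Total dimension = 37 + 1 = 38

38


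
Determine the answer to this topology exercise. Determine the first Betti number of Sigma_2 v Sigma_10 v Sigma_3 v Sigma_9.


For a wedge X v Y: reduced H_k(X v Y) = H_k(X) + H_k(Y).
Each Sigma_g contributes b_1 = 2g.
b_1 = 4 + 20 + 6 + 18 = 48

48


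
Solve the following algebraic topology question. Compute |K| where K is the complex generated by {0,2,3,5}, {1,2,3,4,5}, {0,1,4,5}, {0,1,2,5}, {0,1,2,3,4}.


Each maximal simplex on m vertices has 2^m - 1 nonempty faces.
Take the union (dedupe shared faces).
Total distinct faces = 55

55


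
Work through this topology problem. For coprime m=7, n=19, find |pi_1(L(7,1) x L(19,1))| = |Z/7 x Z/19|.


pi_1(X x Y) = pi_1(X) x pi_1(Y).
pi_1(L(7,1)) = Z/7, pi_1(L(19,1)) = Z/19.
|Z/7 x Z/19| = 7 * 19 = 133

133


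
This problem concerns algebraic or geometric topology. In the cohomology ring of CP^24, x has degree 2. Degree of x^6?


|x| = 2 in H^*(CP^n).
|x^6| = 6 * |x| = 6 * 2 = 12

12


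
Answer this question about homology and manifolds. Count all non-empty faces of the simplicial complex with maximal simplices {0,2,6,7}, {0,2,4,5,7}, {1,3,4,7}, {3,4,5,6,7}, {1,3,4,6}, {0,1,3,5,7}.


Each maximal simplex on m vertices has 2^m - 1 nonempty faces.
Take the union (dedupe shared faces).
Total distinct faces = 89

89


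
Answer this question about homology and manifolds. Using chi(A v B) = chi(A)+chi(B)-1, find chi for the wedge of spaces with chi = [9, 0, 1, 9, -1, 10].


chi(A v B) = chi(A) + chi(B) - 1 (one point identified).
For 6 spaces: chi = (sum chi_i) - (6 - 1).
sum = 28; chi = 28 - 5 = 23

23


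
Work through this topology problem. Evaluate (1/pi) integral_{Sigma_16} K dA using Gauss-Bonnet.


Gauss-Bonnet: integral K dA = 2*pi*chi(M).
chi(Sigma_16) = 2 - 2*16 = -30.
(integral K dA)/pi = 2*chi = 2*(-30) = -60

-60


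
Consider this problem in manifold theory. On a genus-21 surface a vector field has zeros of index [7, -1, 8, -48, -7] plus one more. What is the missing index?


Poincare-Hopf: sum of indices = chi(M).
chi(Sigma_21) = 2 - 2*21 = -40.
Sum of known indices = -41.
x = chi - (sum known) = -40 - (-41) = 1

1


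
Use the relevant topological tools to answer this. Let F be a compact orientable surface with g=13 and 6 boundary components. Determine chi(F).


For a compact orientable surface with genus g and b boundary components: chi = 2 - 2g - b.
chi = 2 - 2*13 - 6 = 2 - 26 - 6 = -30

-30


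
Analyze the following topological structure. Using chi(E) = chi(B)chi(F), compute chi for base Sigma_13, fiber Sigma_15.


For a fiber bundle F -> E -> B (with CW structure): chi(E) = chi(B) * chi(F).
chi(Sigma_13) = -24, chi(Sigma_15) = -28.
chi(E) = (-24) * (-28) = 672

672


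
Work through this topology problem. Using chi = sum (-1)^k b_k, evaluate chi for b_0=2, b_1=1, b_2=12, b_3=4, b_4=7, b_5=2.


chi = sum_k (-1)^k b_k.
= (2) + (-1) + (12) + (-4) + (7) + (-2)
= 14

14


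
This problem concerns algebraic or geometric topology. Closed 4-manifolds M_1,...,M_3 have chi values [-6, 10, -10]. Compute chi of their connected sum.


For n-manifolds: chi(A#B) = chi(A) + chi(B) - chi(S^4).
chi(S^4) = 1 + (-1)^4 = 2.
chi(#) = (sum chi_i) - (3-1)*chi(S^4) = -6 - 2*2 = -10

-10


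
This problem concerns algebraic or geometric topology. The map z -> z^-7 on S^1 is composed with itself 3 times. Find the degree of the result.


deg(f) = -7. Degree is multiplicative: deg(f^3) = (deg f)^3.
deg(f^3) = (-7)^3 = -343

-343


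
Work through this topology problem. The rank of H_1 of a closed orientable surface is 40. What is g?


For a closed orientable surface: b_1 = 2g.
40 = 2g
g = 40 / 2 = 20

20


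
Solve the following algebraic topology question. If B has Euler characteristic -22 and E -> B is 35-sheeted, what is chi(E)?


For a finite covering: chi(E) = (number of sheets) * chi(B).
chi(E) = 35 * (-22) = -770

-770


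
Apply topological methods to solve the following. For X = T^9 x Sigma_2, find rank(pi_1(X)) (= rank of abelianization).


pi_1(A x B) = pi_1(A) x pi_1(B); rank of abelianization = b_1.
b_1(T^9) = 9, b_1(Sigma_2) = 2*2 = 4.
b_1(product) = 9 + 4 = 13

13


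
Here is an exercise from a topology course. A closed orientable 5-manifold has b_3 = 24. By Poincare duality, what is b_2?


Poincare duality for closed orientable n-manifolds: b_k = b_{n-k}.
Here n = 5, so b_2 = b_3 = 24

24


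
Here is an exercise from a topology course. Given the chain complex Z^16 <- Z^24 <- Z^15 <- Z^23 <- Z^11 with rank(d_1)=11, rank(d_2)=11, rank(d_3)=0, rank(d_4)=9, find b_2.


rank H_k = rank(ker d_k) - rank(im d_{k+1}).
rank(ker d_2) = rank(C_2) - rank(d_2) = 15 - 11 = 4.
rank(im d_{2+1}) = 0.
rank H_2 = 4 - 0 = 4

4


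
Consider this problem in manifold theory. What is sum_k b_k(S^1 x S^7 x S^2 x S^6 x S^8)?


Total Betti number is multiplicative under products.
Each S^d (d>=1) has total Betti number 2.
There are 5 sphere factors.
Total = 2^5 = 32

32


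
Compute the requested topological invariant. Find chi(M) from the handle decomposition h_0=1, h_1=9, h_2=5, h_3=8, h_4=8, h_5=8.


Handles of index k contribute (-1)^k to chi (same as CW cells).
chi = (1) + (-9) + (5) + (-8) + (8) + (-8) = -11

-11


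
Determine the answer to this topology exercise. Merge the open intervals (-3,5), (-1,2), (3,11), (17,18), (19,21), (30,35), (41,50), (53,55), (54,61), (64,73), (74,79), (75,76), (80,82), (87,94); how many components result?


Sort and merge overlapping open intervals.
Merged: (-3,11), (17,18), (19,21), (30,35), (41,50), (53,61), (64,73), (74,79), (80,82), (87,94).
Number of components = 10

10


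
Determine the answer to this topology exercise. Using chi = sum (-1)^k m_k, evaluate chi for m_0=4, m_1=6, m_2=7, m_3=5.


Morse theory: chi(M) = sum_k (-1)^k m_k where m_k = #(index-k critical points).
= (4) + (-6) + (7) + (-5) = 0

0


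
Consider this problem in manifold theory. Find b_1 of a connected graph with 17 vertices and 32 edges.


For a connected graph: rank(pi_1) = b_1 = E - V + 1 = 1 - chi.
chi = V - E = 17 - 32 = -15.
rank = 1 - (-15) = 32 - 17 + 1 = 16

16


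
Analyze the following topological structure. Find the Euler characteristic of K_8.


K_8: V = 8, E = C(8,2) = 28.
chi = V - E = 8 - 28 = -20

-20


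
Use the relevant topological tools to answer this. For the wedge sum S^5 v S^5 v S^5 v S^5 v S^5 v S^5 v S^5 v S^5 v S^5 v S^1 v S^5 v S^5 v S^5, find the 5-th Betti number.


For a wedge of spheres, H_k (k>0) is free on one generator per sphere of dimension k.
Spheres of dimension 5: count = 12.
b_5 = 12

12


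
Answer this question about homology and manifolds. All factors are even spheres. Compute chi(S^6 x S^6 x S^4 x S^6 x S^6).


chi is multiplicative: chi(X x Y) = chi(X) chi(Y).
Each even-dim sphere has chi = 2. There are 5 factors.
chi = 2^5 = 32

32


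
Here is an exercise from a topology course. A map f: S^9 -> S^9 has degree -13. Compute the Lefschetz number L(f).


On S^9: L(f) = tr(f_0*) + (-1)^9 tr(f_9*) = 1 + (-1)^9 * deg(f).
L(f) = 1 + (-1)^9 * -13 = 1 + 13 = 14

14


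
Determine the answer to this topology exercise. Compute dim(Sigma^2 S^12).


Each suspension raises dimension by 1: Sigma S^n = S^{n+1}.
Sigma^2 S^12 = S^{12+2} = S^14

14


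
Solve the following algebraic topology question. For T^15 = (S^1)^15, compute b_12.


By the Kunneth formula, b_k(T^n) = C(n,k).
b_12(T^15) = C(15,12).
C(15,12) = 15!/(12!*3!) = 455

455


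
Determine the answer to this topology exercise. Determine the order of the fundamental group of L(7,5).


pi_1(L(p,q)) = Z/pZ for any q coprime to p.
|pi_1(L(7,5))| = 7

7


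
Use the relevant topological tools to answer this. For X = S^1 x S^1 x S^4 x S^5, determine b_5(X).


Each S^d has Poincare polynomial 1 + t^d.
The product S^1 x S^1 x S^4 x S^5 has Poincare polynomial prod(1+t^d_i).
Expanding: b_0=1, b_1=2, b_2=1, b_4=1, b_5=3, b_6=3, b_7=1, b_9=1, b_10=2, b_11=1.
b_5 = 3

3


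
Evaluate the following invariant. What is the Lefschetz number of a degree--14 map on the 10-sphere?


On S^10: L(f) = tr(f_0*) + (-1)^10 tr(f_10*) = 1 + (-1)^10 * deg(f).
L(f) = 1 + (-1)^10 * -14 = 1 + -14 = -13

-13


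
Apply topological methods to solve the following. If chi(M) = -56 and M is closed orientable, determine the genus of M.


chi = 2 - 2g for closed orientable surfaces.
-56 = 2 - 2g
2g = 2 - (-56) = 58
g = 29

29


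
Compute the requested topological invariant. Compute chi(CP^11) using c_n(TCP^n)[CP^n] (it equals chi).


For any closed oriented manifold, <e(TM),[M]> = chi(M).
chi(CP^11) = 11+1 = 12

12


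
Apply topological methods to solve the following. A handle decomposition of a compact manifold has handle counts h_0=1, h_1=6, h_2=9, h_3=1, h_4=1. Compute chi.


Handles of index k contribute (-1)^k to chi (same as CW cells).
chi = (1) + (-6) + (9) + (-1) + (1) = 4

4


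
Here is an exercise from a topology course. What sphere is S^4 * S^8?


Join of spheres: S^m * S^n = S^{m+n+1}.
dim = 4 + 8 + 1 = 13

13


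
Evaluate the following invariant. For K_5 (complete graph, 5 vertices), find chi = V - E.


K_5: V = 5, E = C(5,2) = 10.
chi = V - E = 5 - 10 = -5

-5


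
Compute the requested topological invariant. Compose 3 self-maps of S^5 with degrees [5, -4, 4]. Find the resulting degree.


Degree is multiplicative: deg(composition) = product of degrees.
= (5) * (-4) * (4) = -80

-80


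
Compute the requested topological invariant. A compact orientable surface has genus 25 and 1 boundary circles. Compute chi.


For a compact orientable surface with genus g and b boundary components: chi = 2 - 2g - b.
chi = 2 - 2*25 - 1 = 2 - 50 - 1 = -49

-49


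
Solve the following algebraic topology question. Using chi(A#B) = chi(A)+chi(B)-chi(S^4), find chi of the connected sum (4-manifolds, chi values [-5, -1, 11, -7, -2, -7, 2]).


For n-manifolds: chi(A#B) = chi(A) + chi(B) - chi(S^4).
chi(S^4) = 1 + (-1)^4 = 2.
chi(#) = (sum chi_i) - (7-1)*chi(S^4) = -9 - 6*2 = -21

-21


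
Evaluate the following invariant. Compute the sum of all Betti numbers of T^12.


b_k(T^12) = C(12,k), so the sum over k is sum_k C(12,k) = 2^12.
Total = 2^12 = 4096

4096


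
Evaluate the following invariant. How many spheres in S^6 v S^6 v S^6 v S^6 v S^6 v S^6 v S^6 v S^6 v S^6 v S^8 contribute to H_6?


For a wedge of spheres, H_k (k>0) is free on one generator per sphere of dimension k.
Spheres of dimension 6: count = 9.
b_6 = 9

9


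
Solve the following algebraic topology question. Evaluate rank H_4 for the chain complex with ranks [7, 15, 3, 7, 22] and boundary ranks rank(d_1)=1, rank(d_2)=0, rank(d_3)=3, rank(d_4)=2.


rank H_k = rank(ker d_k) - rank(im d_{k+1}).
rank(ker d_4) = rank(C_4) - rank(d_4) = 22 - 2 = 20.
rank(im d_{4+1}) = 0.
rank H_4 = 20 - 0 = 20

20


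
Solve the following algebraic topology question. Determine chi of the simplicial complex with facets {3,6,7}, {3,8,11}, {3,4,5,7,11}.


Enumerate all faces; f-vector: f_0=7, f_1=14, f_2=12, f_3=5, f_4=1.
chi = sum (-1)^k f_k = 1

1


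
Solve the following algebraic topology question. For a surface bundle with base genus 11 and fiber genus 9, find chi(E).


For a fiber bundle F -> E -> B (with CW structure): chi(E) = chi(B) * chi(F).
chi(Sigma_11) = -20, chi(Sigma_9) = -16.
chi(E) = (-20) * (-16) = 320

320


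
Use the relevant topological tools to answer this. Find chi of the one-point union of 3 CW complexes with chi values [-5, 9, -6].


chi(A v B) = chi(A) + chi(B) - 1 (one point identified).
For 3 spaces: chi = (sum chi_i) - (3 - 1).
sum = -2; chi = -2 - 2 = -4

-4


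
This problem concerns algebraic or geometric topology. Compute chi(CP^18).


CP^18 has one cell in each even dimension 0, 2, ..., 2*18 (18+1 cells total).
All cells are even-dimensional, so chi = number of cells.
chi = 18 + 1 = 19

19


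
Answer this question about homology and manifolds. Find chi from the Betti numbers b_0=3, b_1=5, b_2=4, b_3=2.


chi = sum_k (-1)^k b_k.
= (3) + (-5) + (4) + (-2)
= 0

0


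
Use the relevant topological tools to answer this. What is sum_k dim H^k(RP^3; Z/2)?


H^k(RP^3; Z/2) = Z/2 for each 0 <= k <= 3.
Total dimension = 3 + 1 = 4

4


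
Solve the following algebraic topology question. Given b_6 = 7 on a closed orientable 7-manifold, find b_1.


Poincare duality for closed orientable n-manifolds: b_k = b_{n-k}.
Here n = 7, so b_1 = b_6 = 7

7


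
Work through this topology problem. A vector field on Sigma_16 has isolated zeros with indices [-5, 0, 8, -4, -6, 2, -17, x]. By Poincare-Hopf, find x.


Poincare-Hopf: sum of indices = chi(M).
chi(Sigma_16) = 2 - 2*16 = -30.
Sum of known indices = -22.
x = chi - (sum known) = -30 - (-22) = -8

-8


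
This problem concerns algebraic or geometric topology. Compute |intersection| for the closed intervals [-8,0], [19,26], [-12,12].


Intersection = [max(a_i), min(b_i)] = [19, 0].
Since 19 > 0, the intersection is empty.
Length = 0

0


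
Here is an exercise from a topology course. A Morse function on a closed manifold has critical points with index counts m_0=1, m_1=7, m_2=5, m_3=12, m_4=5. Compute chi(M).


Morse theory: chi(M) = sum_k (-1)^k m_k where m_k = #(index-k critical points).
= (1) + (-7) + (5) + (-12) + (5) = -8

-8


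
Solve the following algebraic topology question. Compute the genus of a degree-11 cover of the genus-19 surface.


For an n-sheeted cover: chi(E) = n * chi(B).
chi(Sigma_19) = 2 - 2*19 = -36.
chi(E) = 11 * (-36) = -396.
genus(E) = (2 - chi(E))/2 = (2 - (-396))/2 = 398/2 = 199

199


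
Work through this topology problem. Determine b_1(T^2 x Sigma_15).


pi_1(A x B) = pi_1(A) x pi_1(B); rank of abelianization = b_1.
b_1(T^2) = 2, b_1(Sigma_15) = 2*15 = 30.
b_1(product) = 2 + 30 = 32

32


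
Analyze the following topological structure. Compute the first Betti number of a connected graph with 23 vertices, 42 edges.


For a connected graph: rank(pi_1) = b_1 = E - V + 1 = 1 - chi.
chi = V - E = 23 - 42 = -19.
rank = 1 - (-19) = 42 - 23 + 1 = 20

20


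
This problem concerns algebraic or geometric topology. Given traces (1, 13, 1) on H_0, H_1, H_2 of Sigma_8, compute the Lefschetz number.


L(f) = tr(f_0*) - tr(f_1*) + tr(f_2*).
= 1 - (13) + (1)
= -11

-11


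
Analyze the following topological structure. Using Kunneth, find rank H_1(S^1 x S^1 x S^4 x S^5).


Each S^d has Poincare polynomial 1 + t^d.
The product S^1 x S^1 x S^4 x S^5 has Poincare polynomial prod(1+t^d_i).
Expanding: b_0=1, b_1=2, b_2=1, b_4=1, b_5=3, b_6=3, b_7=1, b_9=1, b_10=2, b_11=1.
b_1 = 2

2


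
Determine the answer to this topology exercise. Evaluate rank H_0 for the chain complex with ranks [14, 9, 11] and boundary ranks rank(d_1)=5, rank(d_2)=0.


rank H_k = rank(ker d_k) - rank(im d_{k+1}).
rank(ker d_0) = rank(C_0) - rank(d_0) = 14 - 0 = 14.
rank(im d_{0+1}) = 5.
rank H_0 = 14 - 5 = 9

9


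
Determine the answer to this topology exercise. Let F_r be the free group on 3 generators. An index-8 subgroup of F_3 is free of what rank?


Nielsen-Schreier: an index-n subgroup of F_r is free of rank 1 + n(r-1).
Equivalently: chi(cover) = n*chi(base); chi(vee_r S^1) = 1 - 3 = -2.
chi(E) = 8*(-2) = -16; rank = 1 - chi(E) = 1 - (-16) = 17.
rank = 1 + 8*(3-1) = 1 + 16 = 17

17
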